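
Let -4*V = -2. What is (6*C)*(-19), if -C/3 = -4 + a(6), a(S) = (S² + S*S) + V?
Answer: 23427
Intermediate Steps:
V = ½ (V = -¼*(-2) = ½ ≈ 0.50000)
a(S) = ½ + 2*S² (a(S) = (S² + S*S) + ½ = (S² + S²) + ½ = 2*S² + ½ = ½ + 2*S²)
C = -411/2 (C = -3*(-4 + (½ + 2*6²)) = -3*(-4 + (½ + 2*36)) = -3*(-4 + (½ + 72)) = -3*(-4 + 145/2) = -3*137/2 = -411/2 ≈ -205.50)
(6*C)*(-19) = (6*(-411/2))*(-19) = -1233*(-19) = 23427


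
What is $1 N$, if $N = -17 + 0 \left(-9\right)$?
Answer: $-17$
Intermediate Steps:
$N = -17$ ($N = -17 + 0 = -17$)
$1 N = 1 \left(-17\right) = -17$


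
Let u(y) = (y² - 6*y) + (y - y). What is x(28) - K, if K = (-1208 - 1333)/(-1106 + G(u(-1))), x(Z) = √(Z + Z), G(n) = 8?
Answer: -847/366 + 2*√14 ≈ 5.1691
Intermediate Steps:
u(y) = y² - 6*y (u(y) = (y² - 6*y) + 0 = y² - 6*y)
x(Z) = √2*√Z (x(Z) = √(2*Z) = √2*√Z)
K = 847/366 (K = (-1208 - 1333)/(-1106 + 8) = -2541/(-1098) = -2541*(-1/1098) = 847/366 ≈ 2.3142)
x(28) - K = √2*√28 - 1*847/366 = √2*(2*√7) - 847/366 = 2*√14 - 847/366 = -847/366 + 2*√14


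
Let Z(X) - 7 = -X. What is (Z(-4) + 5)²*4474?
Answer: 1145344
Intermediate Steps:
Z(X) = 7 - X
(Z(-4) + 5)²*4474 = ((7 - 1*(-4)) + 5)²*4474 = ((7 + 4) + 5)²*4474 = (11 + 5)²*4474 = 16²*4474 = 256*4474 = 1145344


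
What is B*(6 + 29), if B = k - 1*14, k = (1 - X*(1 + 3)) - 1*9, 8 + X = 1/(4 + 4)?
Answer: 665/2 ≈ 332.50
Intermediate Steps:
X = -63/8 (X = -8 + 1/(4 + 4) = -8 + 1/8 = -63/8 ≈ -7.8750)
k = 47/2 (k = (1 - (-63)*(1 + 3)/8) - 1*9 = (1 - (-63)*4/8) - 9 = (1 - 1*(-63/2)) - 9 = (1 + 63/2) - 9 = 65/2 - 9 = 47/2 ≈ 23.500)
B = 19/2 (B = 47/2 - 1*14 = 47/2 - 14 = 19/2 ≈ 9.5000)
B*(6 + 29) = 19*(6 + 29)/2 = (19/2)*35 = 665/2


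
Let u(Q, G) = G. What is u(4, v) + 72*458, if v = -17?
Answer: 32959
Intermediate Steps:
u(4, v) + 72*458 = -17 + 72*458 = -17 + 32976 = 32959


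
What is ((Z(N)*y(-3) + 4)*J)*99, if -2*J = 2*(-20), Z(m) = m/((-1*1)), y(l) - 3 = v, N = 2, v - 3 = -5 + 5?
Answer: -15840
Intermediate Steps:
v = 3 (v = 3 + (-5 + 5) = 3 + 0 = 3)
y(l) = 6 (y(l) = 3 + 3 = 6)
Z(m) = -m (Z(m) = m/(-1) = m*(-1) = -m)
J = 20 (J = -(-20) = -1/2*(-40) = 20)
((Z(N)*y(-3) + 4)*J)*99 = ((-1*2*6 + 4)*20)*99 = ((-2*6 + 4)*20)*99 = ((-12 + 4)*20)*99 = -8*20*99 = -160*99 = -15840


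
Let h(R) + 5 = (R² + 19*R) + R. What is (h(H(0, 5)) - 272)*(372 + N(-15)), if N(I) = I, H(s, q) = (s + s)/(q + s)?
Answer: -98889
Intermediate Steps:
H(s, q) = 2*s/(q + s) (H(s, q) = (2*s)/(q + s) = 2*s/(q + s))
h(R) = -5 + R² + 20*R (h(R) = -5 + ((R² + 19*R) + R) = -5 + (R² + 20*R) = -5 + R² + 20*R)
(h(H(0, 5)) - 272)*(372 + N(-15)) = ((-5 + (2*0/(5 + 0))² + 20*(2*0/(5 + 0))) - 272)*(372 - 15) = ((-5 + (2*0/5)² + 20*(2*0/5)) - 272)*357 = ((-5 + (2*0*(⅕))² + 20*(2*0*(⅕))) - 272)*357 = ((-5 + 0² + 20*0) - 272)*357 = ((-5 + 0 + 0) - 272)*357 = (-5 - 272)*357 = -277*357 = -98889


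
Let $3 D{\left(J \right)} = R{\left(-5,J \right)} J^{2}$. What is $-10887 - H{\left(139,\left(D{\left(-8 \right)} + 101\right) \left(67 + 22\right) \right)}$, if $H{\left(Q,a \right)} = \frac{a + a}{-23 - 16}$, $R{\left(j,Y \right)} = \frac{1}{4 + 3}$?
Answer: $- \frac{8527523}{819} \approx -10412.0$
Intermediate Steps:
$R{\left(j,Y \right)} = \frac{1}{7}$
$D{\left(J \right)} = \frac{J^{2}}{21}$ ($D{\left(J \right)} = \frac{\frac{1}{7} J^{2}}{3} = \frac{J^{2}}{21}$)
$H{\left(Q,a \right)} = - \frac{2 a}{39}$ ($H{\left(Q,a \right)} = \frac{2 a}{-39} = 2 a \left(- \frac{1}{39}\right) = - \frac{2 a}{39}$)
$-10887 - H{\left(139,\left(D{\left(-8 \right)} + 101\right) \left(67 + 22\right) \right)} = -10887 - - \frac{2 \left(\frac{\left(-8\right)^{2}}{21} + 101\right) \left(67 + 22\right)}{39} = -10887 - - \frac{2 \left(\frac{1}{21} \cdot 64 + 101\right) 89}{39} = -10887 - - \frac{2 \left(\frac{64}{21} + 101\right) 89}{39} = -10887 - - \frac{2 \cdot \frac{2185}{21} \cdot 89}{39} = -10887 - \left(- \frac{2}{39}\right) \frac{194465}{21} = -10887 - - \frac{388930}{819} = -10887 + \frac{388930}{819} = - \frac{8527523}{819}$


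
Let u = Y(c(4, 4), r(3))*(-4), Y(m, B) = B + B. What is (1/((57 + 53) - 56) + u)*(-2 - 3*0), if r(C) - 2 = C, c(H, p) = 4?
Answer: 2159/27 ≈ 79.963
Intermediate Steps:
r(C) = 2 + C
Y(m, B) = 2*B
u = -40 (u = (2*(2 + 3))*(-4) = (2*5)*(-4) = 10*(-4) = -40)
(1/((57 + 53) - 56) + u)*(-2 - 3*0) = (1/((57 + 53) - 56) - 40)*(-2 - 3*0) = (1/(110 - 56) - 40)*(-2 + 0) = (1/54 - 40)*(-2) = -2159/54*(-2) = 2159/27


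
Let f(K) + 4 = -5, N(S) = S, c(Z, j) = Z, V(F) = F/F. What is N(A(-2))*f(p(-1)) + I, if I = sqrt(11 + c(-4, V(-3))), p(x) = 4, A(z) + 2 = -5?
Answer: 63 + sqrt(7) ≈ 65.646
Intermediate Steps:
A(z) = -7 (A(z) = -2 - 5 = -7)
V(F) = 1
I = sqrt(7) (I = sqrt(11 - 4) = sqrt(7) ≈ 2.6458)
f(K) = -9 (f(K) = -4 - 5 = -9)
N(A(-2))*f(p(-1)) + I = -7*(-9) + sqrt(7) = 63 + sqrt(7)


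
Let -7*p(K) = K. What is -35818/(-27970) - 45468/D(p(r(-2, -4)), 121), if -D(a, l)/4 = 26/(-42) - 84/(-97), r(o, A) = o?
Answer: 323825795542/7034455 ≈ 46034.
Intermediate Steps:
p(K) = -K/7
D(a, l) = -2012/2037 (D(a, l) = -4*(26/(-42) - 84/(-97)) = -4*(26*(-1/42) - 84*(-1/97)) = -4*(-13/21 + 84/97) = -4*503/2037 = -2012/2037)
-35818/(-27970) - 45468/D(p(r(-2, -4)), 121) = -35818/(-27970) - 45468/(-2012/2037) = -35818*(-1/27970) - 45468*(-2037/2012) = 17909/13985 + 23154579/503 = 323825795542/7034455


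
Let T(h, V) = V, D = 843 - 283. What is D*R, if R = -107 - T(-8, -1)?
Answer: -59360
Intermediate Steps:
D = 560
R = -106 (R = -107 - 1*(-1) = -107 + 1 = -106)
D*R = 560*(-106) = -59360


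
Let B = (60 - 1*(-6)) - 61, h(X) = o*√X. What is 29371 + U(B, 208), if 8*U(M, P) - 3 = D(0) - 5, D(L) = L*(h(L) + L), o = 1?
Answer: 117483/4 ≈ 29371.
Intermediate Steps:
h(X) = √X (h(X) = 1*√X = √X)
D(L) = L*(L + √L) (D(L) = L*(√L + L) = L*(L + √L))
B = 5 (B = (60 + 6) - 61 = 66 - 61 = 5)
U(M, P) = -¼ (U(M, P) = 3/8 + (0*(0 + √0) - 5)/8 = 3/8 + (0*(0 + 0) - 5)/8 = 3/8 + (0*0 - 5)/8 = 3/8 + (0 - 5)/8 = 3/8 + (⅛)*(-5) = 3/8 - 5/8 = -¼)
29371 + U(B, 208) = 29371 - ¼ = 117483/4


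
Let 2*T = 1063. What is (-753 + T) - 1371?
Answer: -3185/2 ≈ -1592.5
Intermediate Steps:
T = 1063/2 (T = (½)*1063 = 1063/2 ≈ 531.50)
(-753 + T) - 1371 = (-753 + 1063/2) - 1371 = -443/2 - 1371 = -3185/2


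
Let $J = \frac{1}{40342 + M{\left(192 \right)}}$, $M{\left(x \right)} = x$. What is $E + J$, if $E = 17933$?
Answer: $\frac{726896223}{40534} \approx 17933.0$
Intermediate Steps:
$J = \frac{1}{40534}$ ($J = \frac{1}{40342 + 192} = \frac{1}{40534} \approx 2.4671 \cdot 10^{-5}$)
$E + J = 17933 + \frac{1}{40534} = \frac{726896223}{40534}$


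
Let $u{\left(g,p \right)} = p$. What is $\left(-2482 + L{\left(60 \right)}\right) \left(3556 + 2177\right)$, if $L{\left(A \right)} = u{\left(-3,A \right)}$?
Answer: $-13885326$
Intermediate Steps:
$L{\left(A \right)} = A$
$\left(-2482 + L{\left(60 \right)}\right) \left(3556 + 2177\right) = \left(-2482 + 60\right) \left(3556 + 2177\right) = \left(-2422\right) 5733 = -13885326$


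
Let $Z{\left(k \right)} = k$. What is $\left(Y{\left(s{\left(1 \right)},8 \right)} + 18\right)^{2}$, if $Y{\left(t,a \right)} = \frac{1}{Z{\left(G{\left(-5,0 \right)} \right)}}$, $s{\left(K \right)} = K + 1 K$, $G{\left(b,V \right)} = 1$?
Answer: $361$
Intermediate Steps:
$s{\left(K \right)} = 2 K$ ($s{\left(K \right)} = K + K = 2 K$)
$Y{\left(t,a \right)} = 1$ ($Y{\left(t,a \right)} = 1^{-1} = 1$)
$\left(Y{\left(s{\left(1 \right)},8 \right)} + 18\right)^{2} = \left(1 + 18\right)^{2} = 19^{2} = 361$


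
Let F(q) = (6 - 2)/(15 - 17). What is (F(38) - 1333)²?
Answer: 1782225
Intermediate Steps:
F(q) = -2 (F(q) = 4/(-2) = 4*(-½) = -2)
(F(38) - 1333)² = (-2 - 1333)² = (-1335)² = 1782225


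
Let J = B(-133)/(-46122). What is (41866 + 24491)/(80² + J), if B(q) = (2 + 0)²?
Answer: 1530258777/147590398 ≈ 10.368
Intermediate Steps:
B(q) = 4 (B(q) = 2² = 4)
J = -2/23061 (J = 4/(-46122) = 4*(-1/46122) = -2/23061 ≈ -8.6727e-5)
(41866 + 24491)/(80² + J) = (41866 + 24491)/(80² - 2/23061) = 66357/(6400 - 2/23061) = 66357/(147590398/23061) = 66357*(23061/147590398) = 1530258777/147590398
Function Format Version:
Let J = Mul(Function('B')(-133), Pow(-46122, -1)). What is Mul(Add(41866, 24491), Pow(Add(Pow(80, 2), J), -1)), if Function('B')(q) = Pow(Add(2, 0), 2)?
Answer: Rational(1530258777, 147590398) ≈ 10.368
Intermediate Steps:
Function('B')(q) = 4 (Function('B')(q) = Pow(2, 2) = 4)
J = Rational(-2, 23061) (J = Mul(4, Pow(-46122, -1)) = Mul(4, Rational(-1, 46122)) = Rational(-2, 23061) ≈ -8.6727e-5)
Mul(Add(41866, 24491), Pow(Add(Pow(80, 2), J), -1)) = Mul(Add(41866, 24491), Pow(Add(Pow(80, 2), Rational(-2, 23061)), -1)) = Mul(66357, Pow(Add(6400, Rational(-2, 23061)), -1)) = Mul(66357, Pow(Rational(147590398, 23061), -1)) = Mul(66357, Rational(23061, 147590398)) = Rational(1530258777, 147590398)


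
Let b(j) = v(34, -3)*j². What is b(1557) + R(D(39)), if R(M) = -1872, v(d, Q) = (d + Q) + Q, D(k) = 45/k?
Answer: 67877100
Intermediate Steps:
v(d, Q) = d + 2*Q (v(d, Q) = (Q + d) + Q = d + 2*Q)
b(j) = 28*j² (b(j) = (34 + 2*(-3))*j² = (34 - 6)*j² = 28*j²)
b(1557) + R(D(39)) = 28*1557² - 1872 = 28*2424249 - 1872 = 67878972 - 1872 = 67877100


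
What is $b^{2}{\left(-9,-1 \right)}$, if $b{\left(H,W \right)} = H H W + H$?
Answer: $8100$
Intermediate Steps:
$b{\left(H,W \right)} = H + W H^{2}$ ($b{\left(H,W \right)} = H^{2} W + H = W H^{2} + H = H + W H^{2}$)
$b^{2}{\left(-9,-1 \right)} = \left(- 9 \left(1 - -9\right)\right)^{2} = \left(- 9 \left(1 + 9\right)\right)^{2} = \left(\left(-9\right) 10\right)^{2} = \left(-90\right)^{2} = 8100$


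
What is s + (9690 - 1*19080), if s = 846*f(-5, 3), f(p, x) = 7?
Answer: -3468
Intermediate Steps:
s = 5922 (s = 846*7 = 5922)
s + (9690 - 1*19080) = 5922 + (9690 - 1*19080) = 5922 + (9690 - 19080) = 5922 - 9390 = -3468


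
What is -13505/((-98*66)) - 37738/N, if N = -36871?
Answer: 742032239/238481628 ≈ 3.1115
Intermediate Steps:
-13505/((-98*66)) - 37738/N = -13505/((-98*66)) - 37738/(-36871) = -13505/(-6468) - 37738*(-1/36871) = -13505*(-1/6468) + 37738/36871 = 13505/6468 + 37738/36871 = 742032239/238481628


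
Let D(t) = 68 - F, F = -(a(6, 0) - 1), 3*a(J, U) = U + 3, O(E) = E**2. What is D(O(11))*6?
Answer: 408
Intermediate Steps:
a(J, U) = 1 + U/3 (a(J, U) = (U + 3)/3 = (3 + U)/3 = 1 + U/3)
F = 0 (F = -((1 + (1/3)*0) - 1) = -((1 + 0) - 1) = -(1 - 1) = -1*0 = 0)
D(t) = 68 (D(t) = 68 - 1*0 = 68 + 0 = 68)
D(O(11))*6 = 68*6 = 408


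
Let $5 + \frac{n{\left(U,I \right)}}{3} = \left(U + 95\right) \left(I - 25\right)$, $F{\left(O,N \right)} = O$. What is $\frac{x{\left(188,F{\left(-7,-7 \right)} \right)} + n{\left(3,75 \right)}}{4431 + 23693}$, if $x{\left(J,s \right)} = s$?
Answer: $\frac{7339}{14062} \approx 0.5219$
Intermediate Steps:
$n{\left(U,I \right)} = -15 + 3 \left(-25 + I\right) \left(95 + U\right)$ ($n{\left(U,I \right)} = -15 + 3 \left(U + 95\right) \left(I - 25\right) = -15 + 3 \left(95 + U\right) \left(-25 + I\right) = -15 + 3 \left(-25 + I\right) \left(95 + U\right)$)
$\frac{x{\left(188,F{\left(-7,-7 \right)} \right)} + n{\left(3,75 \right)}}{4431 + 23693} = \frac{-7 + \left(-7140 - 225 + 285 \cdot 75 + 3 \cdot 75 \cdot 3\right)}{4431 + 23693} = \frac{-7 + \left(-7140 - 225 + 21375 + 675\right)}{28124} = \left(-7 + 14685\right) \frac{1}{28124} = 14678 \cdot \frac{1}{28124} = \frac{7339}{14062}$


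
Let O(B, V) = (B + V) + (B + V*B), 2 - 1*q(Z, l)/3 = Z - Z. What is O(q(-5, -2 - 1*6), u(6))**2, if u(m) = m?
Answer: 2916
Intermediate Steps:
q(Z, l) = 6 (q(Z, l) = 6 - 3*(Z - Z) = 6 - 3*0 = 6 + 0 = 6)
O(B, V) = V + 2*B + B*V (O(B, V) = (B + V) + (B + B*V) = V + 2*B + B*V)
O(q(-5, -2 - 1*6), u(6))**2 = (6 + 2*6 + 6*6)**2 = (6 + 12 + 36)**2 = 54**2 = 2916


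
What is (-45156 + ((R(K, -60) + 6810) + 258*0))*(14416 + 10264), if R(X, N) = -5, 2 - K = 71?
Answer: -946502680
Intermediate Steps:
K = -69 (K = 2 - 1*71 = 2 - 71 = -69)
(-45156 + ((R(K, -60) + 6810) + 258*0))*(14416 + 10264) = (-45156 + ((-5 + 6810) + 258*0))*(14416 + 10264) = (-45156 + (6805 + 0))*24680 = (-45156 + 6805)*24680 = -38351*24680 = -946502680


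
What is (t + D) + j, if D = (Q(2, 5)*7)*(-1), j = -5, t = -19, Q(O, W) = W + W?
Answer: -94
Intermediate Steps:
Q(O, W) = 2*W
D = -70 (D = ((2*5)*7)*(-1) = (10*7)*(-1) = 70*(-1) = -70)
(t + D) + j = (-19 - 70) - 5 = -89 - 5 = -94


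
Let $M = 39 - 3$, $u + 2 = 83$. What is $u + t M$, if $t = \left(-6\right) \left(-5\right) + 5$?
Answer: $1341$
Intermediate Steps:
$u = 81$ ($u = -2 + 83 = 81$)
$t = 35$ ($t = 30 + 5 = 35$)
$M = 36$ ($M = 39 - 3 = 36$)
$u + t M = 81 + 35 \cdot 36 = 81 + 1260 = 1341$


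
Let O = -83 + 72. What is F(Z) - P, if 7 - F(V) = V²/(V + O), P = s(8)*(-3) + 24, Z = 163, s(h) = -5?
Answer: -31433/152 ≈ -206.80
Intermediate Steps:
O = -11
P = 39 (P = -5*(-3) + 24 = 15 + 24 = 39)
F(V) = 7 - V²/(-11 + V) (F(V) = 7 - V²/(V - 11) = 7 - V²/(-11 + V))
F(Z) - P = (-77 - 1*163² + 7*163)/(-11 + 163) - 1*39 = (-77 - 1*26569 + 1141)/152 - 39 = (-77 - 26569 + 1141)/152 - 39 = (1/152)*(-25505) - 39 = -25505/152 - 39 = -31433/152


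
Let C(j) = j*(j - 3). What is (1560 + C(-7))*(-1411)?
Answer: -2299930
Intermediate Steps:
C(j) = j*(-3 + j)
(1560 + C(-7))*(-1411) = (1560 - 7*(-3 - 7))*(-1411) = (1560 - 7*(-10))*(-1411) = (1560 + 70)*(-1411) = 1630*(-1411) = -2299930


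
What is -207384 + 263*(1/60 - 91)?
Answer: -13878757/60 ≈ -2.3131e+5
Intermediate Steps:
-207384 + 263*(1/60 - 91) = -207384 + 263*(-5459/60) = -207384 - 1435717/60 = -13878757/60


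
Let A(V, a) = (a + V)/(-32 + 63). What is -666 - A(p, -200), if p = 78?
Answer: -20524/31 ≈ -662.06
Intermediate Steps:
A(V, a) = V/31 + a/31 (A(V, a) = (V + a)/31 = (V + a)*(1/31) = V/31 + a/31)
-666 - A(p, -200) = -666 - ((1/31)*78 + (1/31)*(-200)) = -666 - (78/31 - 200/31) = -666 - 1*(-122/31) = -666 + 122/31 = -20524/31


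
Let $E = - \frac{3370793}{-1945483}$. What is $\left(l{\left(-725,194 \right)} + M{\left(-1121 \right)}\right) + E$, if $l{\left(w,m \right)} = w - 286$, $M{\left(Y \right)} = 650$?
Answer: $- \frac{698948570}{1945483} \approx -359.27$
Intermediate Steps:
$l{\left(w,m \right)} = -286 + w$ ($l{\left(w,m \right)} = w - 286 = -286 + w$)
$E = \frac{3370793}{1945483}$ ($E = \left(-3370793\right) \left(- \frac{1}{1945483}\right) = \frac{3370793}{1945483} \approx 1.7326$)
$\left(l{\left(-725,194 \right)} + M{\left(-1121 \right)}\right) + E = \left(\left(-286 - 725\right) + 650\right) + \frac{3370793}{1945483} = \left(-1011 + 650\right) + \frac{3370793}{1945483} = -361 + \frac{3370793}{1945483} = - \frac{698948570}{1945483}$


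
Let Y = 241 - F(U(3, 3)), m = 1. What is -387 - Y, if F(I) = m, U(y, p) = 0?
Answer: -627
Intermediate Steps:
F(I) = 1
Y = 240 (Y = 241 - 1*1 = 241 - 1 = 240)
-387 - Y = -387 - 1*240 = -387 - 240 = -627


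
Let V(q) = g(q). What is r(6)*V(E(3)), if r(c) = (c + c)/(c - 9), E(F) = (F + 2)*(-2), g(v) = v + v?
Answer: 80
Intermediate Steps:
g(v) = 2*v
E(F) = -4 - 2*F (E(F) = (2 + F)*(-2) = -4 - 2*F)
V(q) = 2*q
r(c) = 2*c/(-9 + c) (r(c) = (2*c)/(-9 + c) = 2*c/(-9 + c))
r(6)*V(E(3)) = (2*6/(-9 + 6))*(2*(-4 - 2*3)) = (2*6/(-3))*(2*(-4 - 6)) = (2*6*(-⅓))*(2*(-10)) = -4*(-20) = 80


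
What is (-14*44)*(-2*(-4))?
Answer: -4928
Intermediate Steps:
(-14*44)*(-2*(-4)) = -616*8 = -4928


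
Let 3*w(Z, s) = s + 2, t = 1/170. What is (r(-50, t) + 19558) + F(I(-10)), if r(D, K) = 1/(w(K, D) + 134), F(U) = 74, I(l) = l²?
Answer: 2316577/118 ≈ 19632.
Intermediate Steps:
t = 1/170 ≈ 0.0058824
w(Z, s) = ⅔ + s/3 (w(Z, s) = (s + 2)/3 = (2 + s)/3 = ⅔ + s/3)
r(D, K) = 1/(404/3 + D/3) (r(D, K) = 1/((⅔ + D/3) + 134) = 1/(404/3 + D/3))
(r(-50, t) + 19558) + F(I(-10)) = (3/(404 - 50) + 19558) + 74 = (3/354 + 19558) + 74 = (3*(1/354) + 19558) + 74 = (1/118 + 19558) + 74 = 2307845/118 + 74 = 2316577/118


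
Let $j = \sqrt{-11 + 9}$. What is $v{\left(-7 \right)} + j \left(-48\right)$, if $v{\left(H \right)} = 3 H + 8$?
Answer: $-13 - 48 i \sqrt{2} \approx -13.0 - 67.882 i$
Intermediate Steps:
$v{\left(H \right)} = 8 + 3 H$
$j = i \sqrt{2}$ ($j = \sqrt{-2} = i \sqrt{2} \approx 1.4142 i$)
$v{\left(-7 \right)} + j \left(-48\right) = \left(8 + 3 \left(-7\right)\right) + i \sqrt{2} \left(-48\right) = \left(8 - 21\right) - 48 i \sqrt{2} = -13 - 48 i \sqrt{2}$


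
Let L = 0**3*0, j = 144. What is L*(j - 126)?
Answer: 0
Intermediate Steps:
L = 0 (L = 0*0 = 0)
L*(j - 126) = 0*(144 - 126) = 0*18 = 0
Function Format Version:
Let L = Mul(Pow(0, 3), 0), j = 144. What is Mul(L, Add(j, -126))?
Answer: 0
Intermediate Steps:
L = 0 (L = Mul(0, 0) = 0)
Mul(L, Add(j, -126)) = Mul(0, Add(144, -126)) = Mul(0, 18) = 0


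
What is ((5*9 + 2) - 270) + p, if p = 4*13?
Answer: -171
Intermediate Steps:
p = 52
((5*9 + 2) - 270) + p = ((5*9 + 2) - 270) + 52 = ((45 + 2) - 270) + 52 = (47 - 270) + 52 = -223 + 52 = -171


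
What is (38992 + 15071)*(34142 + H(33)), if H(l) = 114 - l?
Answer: 1850198049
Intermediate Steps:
(38992 + 15071)*(34142 + H(33)) = (38992 + 15071)*(34142 + (114 - 1*33)) = 54063*(34142 + (114 - 33)) = 54063*(34142 + 81) = 54063*34223 = 1850198049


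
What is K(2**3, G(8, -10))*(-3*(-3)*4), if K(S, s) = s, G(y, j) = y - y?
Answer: 0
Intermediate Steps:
G(y, j) = 0
K(2**3, G(8, -10))*(-3*(-3)*4) = 0*(-3*(-3)*4) = 0*(9*4) = 0*36 = 0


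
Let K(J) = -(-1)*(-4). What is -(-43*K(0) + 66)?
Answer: -238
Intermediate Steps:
K(J) = -4 (K(J) = -1*4 = -4)
-(-43*K(0) + 66) = -(-43*(-4) + 66) = -(172 + 66) = -1*238 = -238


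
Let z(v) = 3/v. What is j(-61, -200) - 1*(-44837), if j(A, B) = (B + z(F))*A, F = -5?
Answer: 285368/5 ≈ 57074.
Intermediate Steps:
j(A, B) = A*(-3/5 + B) (j(A, B) = (B + 3/(-5))*A = (B + 3*(-1/5))*A = (B - 3/5)*A = (-3/5 + B)*A = A*(-3/5 + B))
j(-61, -200) - 1*(-44837) = (1/5)*(-61)*(-3 + 5*(-200)) - 1*(-44837) = (1/5)*(-61)*(-3 - 1000) + 44837 = (1/5)*(-61)*(-1003) + 44837 = 61183/5 + 44837 = 285368/5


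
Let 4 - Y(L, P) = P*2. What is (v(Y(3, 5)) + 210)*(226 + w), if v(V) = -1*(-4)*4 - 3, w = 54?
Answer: 62440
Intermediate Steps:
Y(L, P) = 4 - 2*P (Y(L, P) = 4 - P*2 = 4 - 2*P)
v(V) = 13 (v(V) = 4*4 - 3 = 16 - 3 = 13)
(v(Y(3, 5)) + 210)*(226 + w) = (13 + 210)*(226 + 54) = 223*280 = 62440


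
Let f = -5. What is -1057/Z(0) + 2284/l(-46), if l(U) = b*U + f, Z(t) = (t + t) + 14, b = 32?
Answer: -227595/2954 ≈ -77.046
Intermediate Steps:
Z(t) = 14 + 2*t (Z(t) = 2*t + 14 = 14 + 2*t)
l(U) = -5 + 32*U (l(U) = 32*U - 5 = -5 + 32*U)
-1057/Z(0) + 2284/l(-46) = -1057/(14 + 2*0) + 2284/(-5 + 32*(-46)) = -1057/(14 + 0) + 2284/(-5 - 1472) = -1057/14 + 2284/(-1477) = -1057*1/14 + 2284*(-1/1477) = -151/2 - 2284/1477 = -227595/2954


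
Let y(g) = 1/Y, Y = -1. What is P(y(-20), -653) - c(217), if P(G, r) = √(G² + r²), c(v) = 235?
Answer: -235 + √426410 ≈ 418.00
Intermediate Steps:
y(g) = -1 (y(g) = 1/(-1) = -1)
P(y(-20), -653) - c(217) = √((-1)² + (-653)²) - 1*235 = √(1 + 426409) - 235 = √426410 - 235 = -235 + √426410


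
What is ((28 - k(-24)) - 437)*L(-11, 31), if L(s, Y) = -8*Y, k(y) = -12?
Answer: 98456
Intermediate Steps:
((28 - k(-24)) - 437)*L(-11, 31) = ((28 - 1*(-12)) - 437)*(-8*31) = ((28 + 12) - 437)*(-248) = (40 - 437)*(-248) = -397*(-248) = 98456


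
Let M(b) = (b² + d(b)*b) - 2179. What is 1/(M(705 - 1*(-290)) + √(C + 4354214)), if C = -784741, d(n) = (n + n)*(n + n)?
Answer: 3941287346/15533745943736154243 - √3569473/15533745943736154243 ≈ 2.5372e-10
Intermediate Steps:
d(n) = 4*n² (d(n) = (2*n)*(2*n) = 4*n²)
M(b) = -2179 + b² + 4*b³ (M(b) = (b² + (4*b²)*b) - 2179 = (b² + 4*b³) - 2179 = -2179 + b² + 4*b³)
1/(M(705 - 1*(-290)) + √(C + 4354214)) = 1/((-2179 + (705 - 1*(-290))² + 4*(705 - 1*(-290))³) + √(-784741 + 4354214)) = 1/((-2179 + (705 + 290)² + 4*(705 + 290)³) + √3569473) = 1/((-2179 + 995² + 4*995³) + √3569473) = 1/((-2179 + 990025 + 4*985074875) + √3569473) = 1/((-2179 + 990025 + 3940299500) + √3569473) = 1/(3941287346 + √3569473)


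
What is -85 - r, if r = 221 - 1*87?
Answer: -219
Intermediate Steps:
r = 134 (r = 221 - 87 = 134)
-85 - r = -85 - 1*134 = -85 - 134 = -219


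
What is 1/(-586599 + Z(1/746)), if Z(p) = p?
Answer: -746/437602853 ≈ -1.7047e-6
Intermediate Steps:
1/(-586599 + Z(1/746)) = 1/(-586599 + 1/746) = 1/(-437602853/746) = -746/437602853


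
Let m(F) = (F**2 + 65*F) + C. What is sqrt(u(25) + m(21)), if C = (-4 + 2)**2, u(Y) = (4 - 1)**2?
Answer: sqrt(1819) ≈ 42.650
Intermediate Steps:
u(Y) = 9 (u(Y) = 3**2 = 9)
C = 4 (C = (-2)**2 = 4)
m(F) = 4 + F**2 + 65*F (m(F) = (F**2 + 65*F) + 4 = 4 + F**2 + 65*F)
sqrt(u(25) + m(21)) = sqrt(9 + (4 + 21**2 + 65*21)) = sqrt(9 + (4 + 441 + 1365)) = sqrt(9 + 1810) = sqrt(1819)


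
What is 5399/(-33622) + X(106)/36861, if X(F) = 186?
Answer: -64252949/413113514 ≈ -0.15553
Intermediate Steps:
5399/(-33622) + X(106)/36861 = 5399/(-33622) + 186/36861 = 5399*(-1/33622) + 186*(1/36861) = -5399/33622 + 62/12287 = -64252949/413113514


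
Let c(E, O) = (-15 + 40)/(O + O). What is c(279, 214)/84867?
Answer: 25/36323076 ≈ 6.8827e-7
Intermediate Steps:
c(E, O) = 25/(2*O) (c(E, O) = 25/((2*O)) = 25*(1/(2*O)) = 25/(2*O))
c(279, 214)/84867 = ((25/2)/214)/84867 = ((25/2)*(1/214))*(1/84867) = (25/428)*(1/84867) = 25/36323076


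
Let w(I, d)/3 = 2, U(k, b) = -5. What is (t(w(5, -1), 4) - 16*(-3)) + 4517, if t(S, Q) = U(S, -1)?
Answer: 4560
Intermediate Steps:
w(I, d) = 6 (w(I, d) = 3*2 = 6)
t(S, Q) = -5
(t(w(5, -1), 4) - 16*(-3)) + 4517 = (-5 - 16*(-3)) + 4517 = (-5 + 48) + 4517 = 43 + 4517 = 4560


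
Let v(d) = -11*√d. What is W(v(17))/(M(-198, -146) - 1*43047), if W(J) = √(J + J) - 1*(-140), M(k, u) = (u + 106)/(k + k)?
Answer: -13860/4261643 - 99*I*17^(¼)*√22/4261643 ≈ -0.0032523 - 0.00022125*I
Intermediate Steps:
M(k, u) = (106 + u)/(2*k) (M(k, u) = (106 + u)/((2*k)) = (106 + u)*(1/(2*k)) = (106 + u)/(2*k))
W(J) = 140 + √2*√J (W(J) = √(2*J) + 140 = √2*√J + 140 = 140 + √2*√J)
W(v(17))/(M(-198, -146) - 1*43047) = (140 + √2*√(-11*√17))/((½)*(106 - 146)/(-198) - 1*43047) = (140 + √2*(I*√11*17^(¼)))/((½)*(-1/198)*(-40) - 43047) = (140 + I*17^(¼)*√22)/(10/99 - 43047) = (140 + I*17^(¼)*√22)/(-4261643/99) = (140 + I*17^(¼)*√22)*(-99/4261643) = -13860/4261643 - 99*I*17^(¼)*√22/4261643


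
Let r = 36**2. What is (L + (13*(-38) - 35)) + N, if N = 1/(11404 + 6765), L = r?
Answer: 13935624/18169 ≈ 767.00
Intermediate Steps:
r = 1296
L = 1296
N = 1/18169 ≈ 5.5039e-5
(L + (13*(-38) - 35)) + N = (1296 + (13*(-38) - 35)) + 1/18169 = (1296 + (-494 - 35)) + 1/18169 = (1296 - 529) + 1/18169 = 767 + 1/18169 = 13935624/18169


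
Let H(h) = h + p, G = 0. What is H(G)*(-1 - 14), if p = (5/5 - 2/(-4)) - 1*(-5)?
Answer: -195/2 ≈ -97.500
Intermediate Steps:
p = 13/2 (p = (5*(⅕) - 2*(-¼)) + 5 = (1 + ½) + 5 = 3/2 + 5 = 13/2 ≈ 6.5000)
H(h) = 13/2 + h (H(h) = h + 13/2 = 13/2 + h)
H(G)*(-1 - 14) = (13/2 + 0)*(-1 - 14) = (13/2)*(-15) = -195/2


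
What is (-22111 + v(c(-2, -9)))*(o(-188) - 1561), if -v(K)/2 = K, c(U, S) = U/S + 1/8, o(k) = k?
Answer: 464080243/12 ≈ 3.8673e+7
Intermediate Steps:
c(U, S) = ⅛ + U/S (c(U, S) = U/S + 1*(⅛) = U/S + ⅛ = ⅛ + U/S)
v(K) = -2*K
(-22111 + v(c(-2, -9)))*(o(-188) - 1561) = (-22111 - 2*(-2 + (⅛)*(-9))/(-9))*(-188 - 1561) = (-22111 - (-2)*(-2 - 9/8)/9)*(-1749) = (-22111 - (-2)*(-25)/(9*8))*(-1749) = (-22111 - 2*25/72)*(-1749) = (-22111 - 25/36)*(-1749) = -796021/36*(-1749) = 464080243/12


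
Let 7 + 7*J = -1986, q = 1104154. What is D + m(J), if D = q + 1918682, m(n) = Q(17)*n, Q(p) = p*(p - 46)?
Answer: 22142401/7 ≈ 3.1632e+6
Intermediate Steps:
Q(p) = p*(-46 + p)
J = -1993/7 (J = -1 + (⅐)*(-1986) = -1 - 1986/7 = -1993/7 ≈ -284.71)
m(n) = -493*n (m(n) = (17*(-46 + 17))*n = (17*(-29))*n = -493*n)
D = 3022836 (D = 1104154 + 1918682 = 3022836)
D + m(J) = 3022836 - 493*(-1993/7) = 3022836 + 982549/7 = 22142401/7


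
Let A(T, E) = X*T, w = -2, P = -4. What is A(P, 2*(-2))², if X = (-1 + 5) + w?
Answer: 64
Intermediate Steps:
X = 2 (X = (-1 + 5) - 2 = 4 - 2 = 2)
A(T, E) = 2*T
A(P, 2*(-2))² = (2*(-4))² = (-8)² = 64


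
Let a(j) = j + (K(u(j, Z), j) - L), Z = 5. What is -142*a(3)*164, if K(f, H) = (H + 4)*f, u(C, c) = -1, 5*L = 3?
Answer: 535624/5 ≈ 1.0712e+5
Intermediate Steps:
L = 3/5 (L = (1/5)*3 = 3/5 ≈ 0.60000)
K(f, H) = f*(4 + H) (K(f, H) = (4 + H)*f = f*(4 + H))
a(j) = -23/5 (a(j) = j + (-(4 + j) - 1*3/5) = j + ((-4 - j) - 3/5) = j + (-23/5 - j) = -23/5)
-142*a(3)*164 = -142*(-23/5)*164 = (3266/5)*164 = 535624/5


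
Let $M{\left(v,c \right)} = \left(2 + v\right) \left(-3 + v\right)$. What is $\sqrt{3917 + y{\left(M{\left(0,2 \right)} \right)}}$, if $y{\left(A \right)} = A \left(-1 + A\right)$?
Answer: $\sqrt{3959} \approx 62.921$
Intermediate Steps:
$M{\left(v,c \right)} = \left(-3 + v\right) \left(2 + v\right)$
$\sqrt{3917 + y{\left(M{\left(0,2 \right)} \right)}} = \sqrt{3917 + \left(-6 + 0^{2} - 0\right) \left(-1 - \left(6 - 0^{2}\right)\right)} = \sqrt{3917 + \left(-6 + 0 + 0\right) \left(-1 + \left(-6 + 0 + 0\right)\right)} = \sqrt{3917 - 6 \left(-1 - 6\right)} = \sqrt{3917 - -42} = \sqrt{3917 + 42} = \sqrt{3959}$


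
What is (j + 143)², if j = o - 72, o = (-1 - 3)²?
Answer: 7569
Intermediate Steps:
o = 16 (o = (-4)² = 16)
j = -56 (j = 16 - 72 = -56)
(j + 143)² = (-56 + 143)² = 87² = 7569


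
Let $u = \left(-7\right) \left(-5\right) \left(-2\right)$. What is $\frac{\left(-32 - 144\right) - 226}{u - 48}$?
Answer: $\frac{201}{59} \approx 3.4068$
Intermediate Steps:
$u = -70$ ($u = 35 \left(-2\right) = -70$)
$\frac{\left(-32 - 144\right) - 226}{u - 48} = \frac{\left(-32 - 144\right) - 226}{-70 - 48} = \frac{\left(-32 - 144\right) - 226}{-118} = \left(-176 - 226\right) \left(- \frac{1}{118}\right) = \left(-402\right) \left(- \frac{1}{118}\right) = \frac{201}{59}$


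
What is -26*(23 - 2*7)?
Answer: -234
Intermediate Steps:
-26*(23 - 2*7) = -26*(23 - 14) = -26*9 = -234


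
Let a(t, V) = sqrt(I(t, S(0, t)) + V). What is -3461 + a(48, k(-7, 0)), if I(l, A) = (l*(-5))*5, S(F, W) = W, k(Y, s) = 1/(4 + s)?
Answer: -3461 + I*sqrt(4799)/2 ≈ -3461.0 + 34.637*I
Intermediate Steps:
I(l, A) = -25*l (I(l, A) = -5*l*5 = -25*l)
a(t, V) = sqrt(V - 25*t) (a(t, V) = sqrt(-25*t + V) = sqrt(V - 25*t))
-3461 + a(48, k(-7, 0)) = -3461 + sqrt(1/(4 + 0) - 25*48) = -3461 + sqrt(1/4 - 1200) = -3461 + sqrt(-4799/4) = -3461 + I*sqrt(4799)/2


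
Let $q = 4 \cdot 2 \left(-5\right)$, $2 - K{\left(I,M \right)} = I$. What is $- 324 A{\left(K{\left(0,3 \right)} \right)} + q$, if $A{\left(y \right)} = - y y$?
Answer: $1256$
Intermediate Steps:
$K{\left(I,M \right)} = 2 - I$
$A{\left(y \right)} = - y^{2}$
$q = -40$ ($q = 8 \left(-5\right) = -40$)
$- 324 A{\left(K{\left(0,3 \right)} \right)} + q = - 324 \left(- \left(2 - 0\right)^{2}\right) - 40 = - 324 \left(- \left(2 + 0\right)^{2}\right) - 40 = - 324 \left(- 2^{2}\right) - 40 = - 324 \left(\left(-1\right) 4\right) - 40 = \left(-324\right) \left(-4\right) - 40 = 1296 - 40 = 1256$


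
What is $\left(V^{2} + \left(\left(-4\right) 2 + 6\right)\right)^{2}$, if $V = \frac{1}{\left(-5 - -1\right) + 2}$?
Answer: $\frac{49}{16} \approx 3.0625$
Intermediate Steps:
$V = - \frac{1}{2}$ ($V = \frac{1}{\left(-5 + 1\right) + 2} = \frac{1}{-4 + 2} = \frac{1}{-2} = - \frac{1}{2} \approx -0.5$)
$\left(V^{2} + \left(\left(-4\right) 2 + 6\right)\right)^{2} = \left(\left(- \frac{1}{2}\right)^{2} + \left(\left(-4\right) 2 + 6\right)\right)^{2} = \left(\frac{1}{4} + \left(-8 + 6\right)\right)^{2} = \left(\frac{1}{4} - 2\right)^{2} = \left(- \frac{7}{4}\right)^{2} = \frac{49}{16}$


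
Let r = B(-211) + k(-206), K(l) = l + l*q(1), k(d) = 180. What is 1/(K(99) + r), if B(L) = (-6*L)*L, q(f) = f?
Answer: -1/266748 ≈ -3.7489e-6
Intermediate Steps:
B(L) = -6*L**2
K(l) = 2*l (K(l) = l + l*1 = l + l = 2*l)
r = -266946 (r = -6*(-211)**2 + 180 = -6*44521 + 180 = -267126 + 180 = -266946)
1/(K(99) + r) = 1/(2*99 - 266946) = 1/(198 - 266946) = 1/(-266748) = -1/266748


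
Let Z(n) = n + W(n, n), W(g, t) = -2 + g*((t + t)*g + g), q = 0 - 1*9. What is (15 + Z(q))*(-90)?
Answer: 123570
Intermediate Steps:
q = -9 (q = 0 - 9 = -9)
W(g, t) = -2 + g*(g + 2*g*t) (W(g, t) = -2 + g*((2*t)*g + g) = -2 + g*(2*g*t + g) = -2 + g*(g + 2*g*t))
Z(n) = -2 + n + n**2 + 2*n**3 (Z(n) = n + (-2 + n**2 + 2*n*n**2) = n + (-2 + n**2 + 2*n**3) = -2 + n + n**2 + 2*n**3)
(15 + Z(q))*(-90) = (15 + (-2 - 9 + (-9)**2 + 2*(-9)**3))*(-90) = (15 + (-2 - 9 + 81 + 2*(-729)))*(-90) = (15 + (-2 - 9 + 81 - 1458))*(-90) = (15 - 1388)*(-90) = -1373*(-90) = 123570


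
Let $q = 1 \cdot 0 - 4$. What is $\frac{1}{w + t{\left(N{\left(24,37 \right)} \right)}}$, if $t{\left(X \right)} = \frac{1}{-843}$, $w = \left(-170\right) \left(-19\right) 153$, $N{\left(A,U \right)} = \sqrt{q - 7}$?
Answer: $\frac{843}{416602169} \approx 2.0235 \cdot 10^{-6}$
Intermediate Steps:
$q = -4$ ($q = 0 - 4 = -4$)
$N{\left(A,U \right)} = i \sqrt{11}$ ($N{\left(A,U \right)} = \sqrt{-4 - 7} = \sqrt{-11} = i \sqrt{11}$)
$w = 494190$ ($w = 3230 \cdot 153 = 494190$)
$t{\left(X \right)} = - \frac{1}{843}$
$\frac{1}{w + t{\left(N{\left(24,37 \right)} \right)}} = \frac{1}{494190 - \frac{1}{843}} = \frac{1}{\frac{416602169}{843}} = \frac{843}{416602169}$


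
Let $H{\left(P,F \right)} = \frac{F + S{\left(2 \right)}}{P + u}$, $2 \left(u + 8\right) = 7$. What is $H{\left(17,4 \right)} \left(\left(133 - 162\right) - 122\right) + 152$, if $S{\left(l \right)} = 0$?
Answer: $\frac{2592}{25} \approx 103.68$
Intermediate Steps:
$u = - \frac{9}{2}$ ($u = -8 + \frac{1}{2} \cdot 7 = -8 + \frac{7}{2} = - \frac{9}{2} \approx -4.5$)
$H{\left(P,F \right)} = \frac{F}{- \frac{9}{2} + P}$ ($H{\left(P,F \right)} = \frac{F + 0}{P - \frac{9}{2}} = \frac{F}{- \frac{9}{2} + P}$)
$H{\left(17,4 \right)} \left(\left(133 - 162\right) - 122\right) + 152 = 2 \cdot 4 \frac{1}{-9 + 2 \cdot 17} \left(\left(133 - 162\right) - 122\right) + 152 = 2 \cdot 4 \frac{1}{-9 + 34} \left(-29 - 122\right) + 152 = 2 \cdot 4 \cdot \frac{1}{25} \left(-151\right) + 152 = \frac{8}{25} \left(-151\right) + 152 = - \frac{1208}{25} + 152 = \frac{2592}{25}$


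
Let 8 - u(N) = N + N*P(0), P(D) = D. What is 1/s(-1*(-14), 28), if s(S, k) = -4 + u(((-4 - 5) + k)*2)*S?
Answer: -1/424 ≈ -0.0023585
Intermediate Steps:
u(N) = 8 - N (u(N) = 8 - (N + N*0) = 8 - (N + 0) = 8 - N)
s(S, k) = -4 + S*(26 - 2*k) (s(S, k) = -4 + (8 - ((-4 - 5) + k)*2)*S = -4 + (8 - (-9 + k)*2)*S = -4 + (8 - (-18 + 2*k))*S = -4 + (8 + (18 - 2*k))*S = -4 + (26 - 2*k)*S = -4 + S*(26 - 2*k))
1/s(-1*(-14), 28) = 1/(-4 - 2*(-1*(-14))*(-13 + 28)) = 1/(-4 - 2*14*15) = 1/(-4 - 420) = 1/(-424) = -1/424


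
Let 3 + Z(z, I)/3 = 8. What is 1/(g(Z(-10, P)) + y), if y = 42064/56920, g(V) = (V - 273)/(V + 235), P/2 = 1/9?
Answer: -177875/52117 ≈ -3.4130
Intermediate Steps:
P = 2/9 ≈ 0.22222
Z(z, I) = 15 (Z(z, I) = -9 + 3*8 = -9 + 24 = 15)
g(V) = (-273 + V)/(235 + V)
y = 5258/7115 (y = 42064*(1/56920) = 5258/7115 ≈ 0.73900)
1/(g(Z(-10, P)) + y) = 1/((-273 + 15)/(235 + 15) + 5258/7115) = 1/(-258/250 + 5258/7115) = 1/((1/250)*(-258) + 5258/7115) = 1/(-129/125 + 5258/7115) = 1/(-52117/177875) = -177875/52117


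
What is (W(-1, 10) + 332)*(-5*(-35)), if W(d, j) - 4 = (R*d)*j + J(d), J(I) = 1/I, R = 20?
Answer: 23625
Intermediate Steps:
W(d, j) = 4 + 1/d + 20*d*j (W(d, j) = 4 + ((20*d)*j + 1/d) = 4 + (20*d*j + 1/d) = 4 + (1/d + 20*d*j) = 4 + 1/d + 20*d*j)
(W(-1, 10) + 332)*(-5*(-35)) = ((4 + 1/(-1) + 20*(-1)*10) + 332)*(-5*(-35)) = ((4 - 1 - 200) + 332)*175 = (-197 + 332)*175 = 135*175 = 23625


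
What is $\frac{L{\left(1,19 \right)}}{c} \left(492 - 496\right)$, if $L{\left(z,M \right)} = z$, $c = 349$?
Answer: $- \frac{4}{349} \approx -0.011461$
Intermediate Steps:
$\frac{L{\left(1,19 \right)}}{c} \left(492 - 496\right) = 1 \cdot \frac{1}{349} \left(492 - 496\right) = 1 \cdot \frac{1}{349} \left(-4\right) = \frac{1}{349} \left(-4\right) = - \frac{4}{349}$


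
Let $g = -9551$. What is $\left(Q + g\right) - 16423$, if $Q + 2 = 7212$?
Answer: $-18764$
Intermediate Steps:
$Q = 7210$ ($Q = -2 + 7212 = 7210$)
$\left(Q + g\right) - 16423 = \left(7210 - 9551\right) - 16423 = -2341 - 16423 = -18764$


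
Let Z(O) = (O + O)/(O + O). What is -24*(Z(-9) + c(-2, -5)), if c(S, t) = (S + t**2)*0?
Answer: -24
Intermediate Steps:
Z(O) = 1 (Z(O) = (2*O)/((2*O)) = (2*O)*(1/(2*O)) = 1)
c(S, t) = 0
-24*(Z(-9) + c(-2, -5)) = -24*(1 + 0) = -24*1 = -24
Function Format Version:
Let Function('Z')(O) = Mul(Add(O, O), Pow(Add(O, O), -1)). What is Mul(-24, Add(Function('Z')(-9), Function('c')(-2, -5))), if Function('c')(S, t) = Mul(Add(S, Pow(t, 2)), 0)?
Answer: -24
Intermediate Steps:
Function('Z')(O) = 1 (Function('Z')(O) = Mul(Mul(2, O), Pow(Mul(2, O), -1)) = Mul(Mul(2, O), Mul(Rational(1, 2), Pow(O, -1))) = 1)
Function('c')(S, t) = 0
Mul(-24, Add(Function('Z')(-9), Function('c')(-2, -5))) = Mul(-24, Add(1, 0)) = Mul(-24, 1) = -24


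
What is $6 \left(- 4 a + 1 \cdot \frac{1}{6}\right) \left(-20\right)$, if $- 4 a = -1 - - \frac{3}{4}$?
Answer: $10$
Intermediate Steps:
$a = \frac{1}{16}$ ($a = - \frac{-1 - - \frac{3}{4}}{4} = - \frac{-1 + \frac{3}{4}}{4} = \left(- \frac{1}{4}\right) \left(- \frac{1}{4}\right) = \frac{1}{16} \approx 0.0625$)
$6 \left(- 4 a + 1 \cdot \frac{1}{6}\right) \left(-20\right) = 6 \left(\left(-4\right) \frac{1}{16} + 1 \cdot \frac{1}{6}\right) \left(-20\right) = 6 \left(- \frac{1}{4} + 1 \cdot \frac{1}{6}\right) \left(-20\right) = 6 \left(- \frac{1}{4} + \frac{1}{6}\right) \left(-20\right) = 6 \left(- \frac{1}{12}\right) \left(-20\right) = \left(- \frac{1}{2}\right) \left(-20\right) = 10$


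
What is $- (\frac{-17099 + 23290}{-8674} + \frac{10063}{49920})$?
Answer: $\frac{110884129}{216503040} \approx 0.51216$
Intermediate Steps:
$- (\frac{-17099 + 23290}{-8674} + \frac{10063}{49920}) = - (6191 \left(- \frac{1}{8674}\right) + 10063 \cdot \frac{1}{49920}) = - (- \frac{6191}{8674} + \frac{10063}{49920}) = \left(-1\right) \left(- \frac{110884129}{216503040}\right) = \frac{110884129}{216503040}$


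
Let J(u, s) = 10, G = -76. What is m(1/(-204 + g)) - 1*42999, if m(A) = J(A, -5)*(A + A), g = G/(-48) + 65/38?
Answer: -1967681799/45761 ≈ -42999.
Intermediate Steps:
g = 751/228 (g = -76/(-48) + 65/38 = -76*(-1/48) + 65*(1/38) = 19/12 + 65/38 = 751/228 ≈ 3.2939)
m(A) = 20*A (m(A) = 10*(A + A) = 10*(2*A) = 20*A)
m(1/(-204 + g)) - 1*42999 = 20/(-204 + 751/228) - 1*42999 = 20/(-45761/228) - 42999 = 20*(-228/45761) - 42999 = -4560/45761 - 42999 = -1967681799/45761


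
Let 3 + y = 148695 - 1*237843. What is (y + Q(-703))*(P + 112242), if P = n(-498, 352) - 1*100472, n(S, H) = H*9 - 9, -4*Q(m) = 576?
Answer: -1333085055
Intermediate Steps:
Q(m) = -144 (Q(m) = -¼*576 = -144)
n(S, H) = -9 + 9*H (n(S, H) = 9*H - 9 = -9 + 9*H)
y = -89151 (y = -3 + (148695 - 1*237843) = -3 + (148695 - 237843) = -3 - 89148 = -89151)
P = -97313 (P = (-9 + 9*352) - 1*100472 = (-9 + 3168) - 100472 = 3159 - 100472 = -97313)
(y + Q(-703))*(P + 112242) = (-89151 - 144)*(-97313 + 112242) = -89295*14929 = -1333085055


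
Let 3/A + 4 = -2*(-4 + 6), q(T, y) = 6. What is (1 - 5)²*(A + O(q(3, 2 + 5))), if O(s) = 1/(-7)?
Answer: -58/7 ≈ -8.2857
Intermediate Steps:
A = -3/8 (A = 3/(-4 - 2*(-4 + 6)) = 3/(-4 - 2*2) = 3/(-4 - 4) = 3/(-8) = 3*(-⅛) = -3/8 ≈ -0.37500)
O(s) = -⅐
(1 - 5)²*(A + O(q(3, 2 + 5))) = (1 - 5)²*(-3/8 - ⅐) = (-4)²*(-29/56) = 16*(-29/56) = -58/7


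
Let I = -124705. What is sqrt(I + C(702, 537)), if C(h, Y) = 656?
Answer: I*sqrt(124049) ≈ 352.21*I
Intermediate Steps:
sqrt(I + C(702, 537)) = sqrt(-124705 + 656) = sqrt(-124049) = I*sqrt(124049)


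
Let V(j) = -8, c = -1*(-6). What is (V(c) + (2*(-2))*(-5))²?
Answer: 144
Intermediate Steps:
c = 6
(V(c) + (2*(-2))*(-5))² = (-8 + (2*(-2))*(-5))² = (-8 - 4*(-5))² = (-8 + 20)² = 12² = 144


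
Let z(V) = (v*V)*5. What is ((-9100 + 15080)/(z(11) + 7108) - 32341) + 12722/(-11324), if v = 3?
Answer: -1331805923359/41179726 ≈ -32341.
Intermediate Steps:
z(V) = 15*V (z(V) = (3*V)*5 = 15*V)
((-9100 + 15080)/(z(11) + 7108) - 32341) + 12722/(-11324) = ((-9100 + 15080)/(15*11 + 7108) - 32341) + 12722/(-11324) = (5980/(165 + 7108) - 32341) + 12722*(-1/11324) = (5980/7273 - 32341) - 6361/5662 = -235210113/7273 - 6361/5662 = -1331805923359/41179726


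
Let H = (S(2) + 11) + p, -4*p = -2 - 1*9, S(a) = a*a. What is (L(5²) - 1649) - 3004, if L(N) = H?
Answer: -18541/4 ≈ -4635.3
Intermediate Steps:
S(a) = a²
p = 11/4 (p = -(-2 - 1*9)/4 = -(-2 - 9)/4 = -¼*(-11) = 11/4 ≈ 2.7500)
H = 71/4 (H = (2² + 11) + 11/4 = (4 + 11) + 11/4 = 15 + 11/4 = 71/4 ≈ 17.750)
L(N) = 71/4
(L(5²) - 1649) - 3004 = (71/4 - 1649) - 3004 = -6525/4 - 3004 = -18541/4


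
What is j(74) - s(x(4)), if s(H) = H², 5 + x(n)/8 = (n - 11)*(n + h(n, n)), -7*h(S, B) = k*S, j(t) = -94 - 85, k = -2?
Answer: -107763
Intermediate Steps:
j(t) = -179
h(S, B) = 2*S/7 (h(S, B) = -(-2)*S/7 = 2*S/7)
x(n) = -40 + 72*n*(-11 + n)/7 (x(n) = -40 + 8*((n - 11)*(n + 2*n/7)) = -40 + 8*((-11 + n)*(9*n/7)) = -40 + 8*(9*n*(-11 + n)/7) = -40 + 72*n*(-11 + n)/7)
j(74) - s(x(4)) = -179 - (-40 - 792/7*4 + (72/7)*4²)² = -179 - (-40 - 3168/7 + (72/7)*16)² = -179 - (-40 - 3168/7 + 1152/7)² = -179 - 1*(-328)² = -179 - 1*107584 = -179 - 107584 = -107763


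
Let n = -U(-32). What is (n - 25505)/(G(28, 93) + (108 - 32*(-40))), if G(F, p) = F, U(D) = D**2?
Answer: -8843/472 ≈ -18.735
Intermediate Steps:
n = -1024 (n = -1*(-32)**2 = -1*1024 = -1024)
(n - 25505)/(G(28, 93) + (108 - 32*(-40))) = (-1024 - 25505)/(28 + (108 - 32*(-40))) = -26529/(28 + (108 + 1280)) = -26529/(28 + 1388) = -26529/1416 = -26529*1/1416 = -8843/472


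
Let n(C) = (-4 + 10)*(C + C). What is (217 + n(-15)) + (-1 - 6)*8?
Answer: -19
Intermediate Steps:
n(C) = 12*C (n(C) = 6*(2*C) = 12*C)
(217 + n(-15)) + (-1 - 6)*8 = (217 + 12*(-15)) + (-1 - 6)*8 = (217 - 180) - 7*8 = 37 - 56 = -19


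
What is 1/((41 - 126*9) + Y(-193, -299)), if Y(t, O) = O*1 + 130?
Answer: -1/1262 ≈ -0.00079239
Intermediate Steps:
Y(t, O) = 130 + O (Y(t, O) = O + 130 = 130 + O)
1/((41 - 126*9) + Y(-193, -299)) = 1/((41 - 126*9) + (130 - 299)) = 1/((41 - 1134) - 169) = 1/(-1093 - 169) = 1/(-1262) = -1/1262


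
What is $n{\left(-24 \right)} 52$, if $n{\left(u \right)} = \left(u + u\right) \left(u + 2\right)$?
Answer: $54912$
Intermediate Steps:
$n{\left(u \right)} = 2 u \left(2 + u\right)$
$n{\left(-24 \right)} 52 = 2 \left(-24\right) \left(2 - 24\right) 52 = 2 \left(-24\right) \left(-22\right) 52 = 1056 \cdot 52 = 54912$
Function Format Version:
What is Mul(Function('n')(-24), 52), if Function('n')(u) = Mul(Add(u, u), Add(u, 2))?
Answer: 54912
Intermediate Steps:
Function('n')(u) = Mul(2, u, Add(2, u)) (Function('n')(u) = Mul(Mul(2, u), Add(2, u)) = Mul(2, u, Add(2, u)))
Mul(Function('n')(-24), 52) = Mul(Mul(2, -24, Add(2, -24)), 52) = Mul(Mul(2, -24, -22), 52) = Mul(1056, 52) = 54912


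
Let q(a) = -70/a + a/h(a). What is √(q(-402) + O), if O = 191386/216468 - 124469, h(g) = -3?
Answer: I*√726480925769841998/2417226 ≈ 352.61*I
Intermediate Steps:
O = -13471682053/108234 (O = 191386*(1/216468) - 124469 = 95693/108234 - 124469 = -13471682053/108234 ≈ -1.2447e+5)
q(a) = -70/a - a/3 (q(a) = -70/a + a/(-3) = -70/a + a*(-⅓) = -70/a - a/3)
√(q(-402) + O) = √((-70/(-402) - ⅓*(-402)) - 13471682053/108234) = √((-70*(-1/402) + 134) - 13471682053/108234) = √((35/201 + 134) - 13471682053/108234) = √(26969/201 - 13471682053/108234) = √(-901629709969/7251678) = I*√726480925769841998/2417226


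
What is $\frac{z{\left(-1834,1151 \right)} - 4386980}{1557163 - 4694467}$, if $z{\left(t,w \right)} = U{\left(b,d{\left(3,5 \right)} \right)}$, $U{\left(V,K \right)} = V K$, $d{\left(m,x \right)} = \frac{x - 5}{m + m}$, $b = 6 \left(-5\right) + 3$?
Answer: $\frac{1096745}{784326} \approx 1.3983$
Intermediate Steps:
$b = -27$ ($b = -30 + 3 = -27$)
$d{\left(m,x \right)} = \frac{-5 + x}{2 m}$
$U{\left(V,K \right)} = K V$
$z{\left(t,w \right)} = 0$ ($z{\left(t,w \right)} = \frac{-5 + 5}{2 \cdot 3} \left(-27\right) = \frac{1}{2} \cdot \frac{1}{3} \cdot 0 \left(-27\right) = 0 \left(-27\right) = 0$)
$\frac{z{\left(-1834,1151 \right)} - 4386980}{1557163 - 4694467} = \frac{0 - 4386980}{1557163 - 4694467} = - \frac{4386980}{-3137304} = \left(-4386980\right) \left(- \frac{1}{3137304}\right) = \frac{1096745}{784326}$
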